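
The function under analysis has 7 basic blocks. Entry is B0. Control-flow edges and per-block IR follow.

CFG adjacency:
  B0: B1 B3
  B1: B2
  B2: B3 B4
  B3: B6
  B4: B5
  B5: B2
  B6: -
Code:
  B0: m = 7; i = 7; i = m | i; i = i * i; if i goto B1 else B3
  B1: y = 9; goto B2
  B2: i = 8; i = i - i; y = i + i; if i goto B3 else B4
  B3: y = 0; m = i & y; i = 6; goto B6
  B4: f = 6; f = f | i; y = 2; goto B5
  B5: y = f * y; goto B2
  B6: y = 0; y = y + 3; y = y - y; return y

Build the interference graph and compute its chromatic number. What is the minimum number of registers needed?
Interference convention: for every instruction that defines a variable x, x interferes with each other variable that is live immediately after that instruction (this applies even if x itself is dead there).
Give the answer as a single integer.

Per-block:
  B0: {i,m} / ∅
  B1: {y} / ∅
  B2: {i,y} / ∅
  B3: {i,m,y} / {i}
  B4: {f,y} / {i}
  B5: {y} / {f,y}
  B6: {y} / ∅

Backward fixpoint:
  B0: in=∅ out={i}
  B1: in=∅ out=∅
  B2: in=∅ out={i}
  B3: in={i} out=∅
  B4: in={i} out={f,y}
  B5: in={f,y} out=∅
  B6: in=∅ out=∅

Interfere edges:
  f↔{i,y}
  i↔{f,m,y}
  m↔{i}
  y↔{f,i}

Chromatic number:
  clique {f,i,y} ⇒ need ≥ 3
  3-colouring: R0={i}  R1={f,m}  R2={y}
  χ = 3

Answer: 3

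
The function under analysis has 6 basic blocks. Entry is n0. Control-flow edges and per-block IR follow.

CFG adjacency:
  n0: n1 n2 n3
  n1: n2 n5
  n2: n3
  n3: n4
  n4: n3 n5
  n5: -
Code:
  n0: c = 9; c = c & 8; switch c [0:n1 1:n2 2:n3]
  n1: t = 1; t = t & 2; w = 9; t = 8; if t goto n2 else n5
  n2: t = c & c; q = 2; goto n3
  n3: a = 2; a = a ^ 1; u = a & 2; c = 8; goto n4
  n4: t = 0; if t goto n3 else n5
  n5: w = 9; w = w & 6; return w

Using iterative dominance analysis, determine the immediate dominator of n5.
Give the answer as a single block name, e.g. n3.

Answer: n0

Derivation:
idom tree: n1←n0 n2←n0 n3←n0 n4←n3 n5←n0
Dom at joins:
  n2: preds {n0,n1}: {n0} ∩ {n0,n1} = {n0}; idom=n0
  n3: preds {n0,n2,n4}: {n0} ∩ {n0,n2} ∩ {n0,n3,n4} = {n0}; idom=n0
  n5: preds {n1,n4}: {n0,n1} ∩ {n0,n3,n4} = {n0}; idom=n0

idom(n5) = n0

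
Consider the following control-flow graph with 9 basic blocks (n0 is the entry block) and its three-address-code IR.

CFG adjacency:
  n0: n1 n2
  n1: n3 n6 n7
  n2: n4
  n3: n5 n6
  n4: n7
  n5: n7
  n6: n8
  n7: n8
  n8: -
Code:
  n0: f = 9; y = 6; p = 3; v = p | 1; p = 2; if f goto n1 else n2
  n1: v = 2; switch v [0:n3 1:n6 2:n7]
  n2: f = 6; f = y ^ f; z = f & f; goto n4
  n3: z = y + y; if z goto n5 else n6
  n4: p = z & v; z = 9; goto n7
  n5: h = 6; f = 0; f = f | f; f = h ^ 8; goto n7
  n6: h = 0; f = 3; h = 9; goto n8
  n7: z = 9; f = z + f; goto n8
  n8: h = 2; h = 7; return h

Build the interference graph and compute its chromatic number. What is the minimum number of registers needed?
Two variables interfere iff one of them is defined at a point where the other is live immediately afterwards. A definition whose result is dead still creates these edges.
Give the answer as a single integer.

Per-block:
  n0 def {f,p,v,y} use ∅
  n1 def {v} use ∅
  n2 def {f,z} use {y}
  n3 def {z} use {y}
  n4 def {p,z} use {v,z}
  n5 def {f,h} use ∅
  n6 def {f,h} use ∅
  n7 def {f,z} use {f}
  n8 def {h} use ∅

Backward fixpoint:
  live n0: ∅→{f,v,y}
  live n1: {f,y}→{f,y}
  live n2: {v,y}→{f,v,z}
  live n3: {y}→∅
  live n4: {f,v,z}→{f}
  live n5: ∅→{f}
  live n6: ∅→∅
  live n7: {f}→∅
  live n8: ∅→∅

Interfere edges:
  f↔{h,p,v,y,z}
  h↔{f}
  p↔{f,v,y}
  v↔{f,p,y,z}
  y↔{f,p,v}
  z↔{f,v}

Registers:
  lower bound: {f,p,v,y} mutually conflict ⇒ χ ≥ 4
  assign f→c0 h→c1 p→c2 v→c1 y→c3 z→c2 — no edge inside a register ⇒ χ ≤ 4
  χ = 4

Answer: 4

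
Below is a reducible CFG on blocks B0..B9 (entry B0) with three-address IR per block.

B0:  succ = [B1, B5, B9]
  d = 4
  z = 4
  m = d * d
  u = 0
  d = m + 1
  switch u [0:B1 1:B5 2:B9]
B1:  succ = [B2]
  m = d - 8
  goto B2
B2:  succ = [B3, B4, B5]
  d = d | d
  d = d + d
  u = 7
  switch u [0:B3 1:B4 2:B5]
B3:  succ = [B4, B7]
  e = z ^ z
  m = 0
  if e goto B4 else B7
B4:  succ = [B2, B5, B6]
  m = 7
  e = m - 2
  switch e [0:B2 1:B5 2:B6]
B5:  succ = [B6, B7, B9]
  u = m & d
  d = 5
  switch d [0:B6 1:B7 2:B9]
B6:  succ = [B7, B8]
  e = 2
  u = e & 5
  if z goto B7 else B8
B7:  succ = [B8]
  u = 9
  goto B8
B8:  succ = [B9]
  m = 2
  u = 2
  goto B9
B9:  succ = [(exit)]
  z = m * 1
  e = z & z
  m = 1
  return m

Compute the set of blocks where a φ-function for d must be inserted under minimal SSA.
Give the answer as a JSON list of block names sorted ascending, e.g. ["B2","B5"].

Answer: ["B2", "B5", "B6", "B7", "B8", "B9"]

Derivation:
idom tree: B1←B0 B2←B1 B3←B2 B4←B2 B5←B0 B6←B0 B7←B0 B8←B0 B9←B0
Dom at joins:
  B2: preds {B1,B4}: {B0,B1} ∩ {B0,B1,B2,B4} = {B0,B1}; idom=B1
  B4: preds {B2,B3}: {B0,B1,B2} ∩ {B0,B1,B2,B3} = {B0,B1,B2}; idom=B2
  B5: preds {B0,B2,B4}: {B0} ∩ {B0,B1,B2} ∩ {B0,B1,B2,B4} = {B0}; idom=B0
  B6: preds {B4,B5}: {B0,B1,B2,B4} ∩ {B0,B5} = {B0}; idom=B0
  B7: preds {B3,B5,B6}: {B0,B1,B2,B3} ∩ {B0,B5} ∩ {B0,B6} = {B0}; idom=B0
  B8: preds {B6,B7}: {B0,B6} ∩ {B0,B7} = {B0}; idom=B0
  B9: preds {B0,B5,B8}: {B0} ∩ {B0,B5} ∩ {B0,B8} = {B0}; idom=B0

DF walk-up:
  join B2 pred B1: · stop@B1
  join B2 pred B4: B4→B2 stop@B1
  join B4 pred B2: · stop@B2
  join B4 pred B3: B3 stop@B2
  join B5 pred B0: · stop@B0
  join B5 pred B2: B2→B1 stop@B0
  join B5 pred B4: B4→B2→B1 stop@B0
  join B6 pred B4: B4→B2→B1 stop@B0
  join B6 pred B5: B5 stop@B0
  join B7 pred B3: B3→B2→B1 stop@B0
  join B7 pred B5: B5 stop@B0
  join B7 pred B6: B6 stop@B0
  join B8 pred B6: B6 stop@B0
  join B8 pred B7: B7 stop@B0
  join B9 pred B0: · stop@B0
  join B9 pred B5: B5 stop@B0
  join B9 pred B8: B8 stop@B0
  B0 → ∅
  B1 → {B5,B6,B7}
  B2 → {B2,B5,B6,B7}
  B3 → {B4,B7}
  B4 → {B2,B5,B6}
  B5 → {B6,B7,B9}
  B6 → {B7,B8}
  B7 → {B8}
  B8 → {B9}
  B9 → ∅

φ for d: defs {B0,B2,B5}
  DF⁺ = {B2,B5,B6,B7,B8,B9}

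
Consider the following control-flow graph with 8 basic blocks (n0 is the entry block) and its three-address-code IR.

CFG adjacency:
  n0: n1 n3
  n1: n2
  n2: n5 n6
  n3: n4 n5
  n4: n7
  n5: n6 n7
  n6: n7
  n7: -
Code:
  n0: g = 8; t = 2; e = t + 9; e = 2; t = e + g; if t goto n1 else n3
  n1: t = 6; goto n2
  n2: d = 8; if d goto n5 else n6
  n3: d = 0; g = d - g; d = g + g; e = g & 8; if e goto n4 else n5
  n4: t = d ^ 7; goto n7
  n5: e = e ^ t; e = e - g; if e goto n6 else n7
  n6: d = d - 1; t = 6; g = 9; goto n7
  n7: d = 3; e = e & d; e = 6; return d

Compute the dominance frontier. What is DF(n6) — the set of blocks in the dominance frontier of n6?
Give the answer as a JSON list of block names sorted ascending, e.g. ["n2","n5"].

Answer: ["n7"]

Working:
idom tree: n1←n0 n2←n1 n3←n0 n4←n3 n5←n0 n6←n0 n7←n0
Dom∩ at merges:
  n5: preds {n2,n3}: {n0,n1,n2} ∩ {n0,n3} = {n0}; idom=n0
  n6: preds {n2,n5}: {n0,n1,n2} ∩ {n0,n5} = {n0}; idom=n0
  n7: preds {n4,n5,n6}: {n0,n3,n4} ∩ {n0,n5} ∩ {n0,n6} = {n0}; idom=n0

Frontier:
  n5←n2: walk n2→n1 to n0
  n5←n3: walk n3 to n0
  n6←n2: walk n2→n1 to n0
  n6←n5: walk n5 to n0
  n7←n4: walk n4→n3 to n0
  n7←n5: walk n5 to n0
  n7←n6: walk n6 to n0
  n0: DF=∅
  n1: DF={n5,n6}
  n2: DF={n5,n6}
  n3: DF={n5,n7}
  n4: DF={n7}
  n5: DF={n6,n7}
  n6: DF={n7}
  n7: DF=∅

DF(n6) = ["n7"]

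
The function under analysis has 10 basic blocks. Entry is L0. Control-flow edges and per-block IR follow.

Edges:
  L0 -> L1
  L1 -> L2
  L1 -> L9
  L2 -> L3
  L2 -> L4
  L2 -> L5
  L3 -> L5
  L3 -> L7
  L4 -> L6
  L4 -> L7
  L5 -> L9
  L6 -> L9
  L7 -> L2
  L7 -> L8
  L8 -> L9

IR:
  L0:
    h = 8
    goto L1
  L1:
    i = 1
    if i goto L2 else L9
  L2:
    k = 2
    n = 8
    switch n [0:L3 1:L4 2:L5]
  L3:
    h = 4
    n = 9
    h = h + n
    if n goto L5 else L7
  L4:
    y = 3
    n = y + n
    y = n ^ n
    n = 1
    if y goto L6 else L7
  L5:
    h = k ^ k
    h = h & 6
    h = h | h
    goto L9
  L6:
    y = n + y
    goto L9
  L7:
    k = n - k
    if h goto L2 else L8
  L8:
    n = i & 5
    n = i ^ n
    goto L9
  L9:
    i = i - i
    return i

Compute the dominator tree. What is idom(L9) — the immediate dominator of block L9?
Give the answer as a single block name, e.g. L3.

Answer: L1

Working:
idom tree: L1←L0 L2←L1 L3←L2 L4←L2 L5←L2 L6←L4 L7←L2 L8←L7 L9←L1
Dom∩ at merges:
  L2: preds {L1,L7}: {L0,L1} ∩ {L0,L1,L2,L7} = {L0,L1}; idom=L1
  L5: preds {L2,L3}: {L0,L1,L2} ∩ {L0,L1,L2,L3} = {L0,L1,L2}; idom=L2
  L7: preds {L3,L4}: {L0,L1,L2,L3} ∩ {L0,L1,L2,L4} = {L0,L1,L2}; idom=L2
  L9: preds {L1,L5,L6,L8}: {L0,L1} ∩ {L0,L1,L2,L5} ∩ {L0,L1,L2,L4,L6} ∩ {L0,L1,L2,L7,L8} = {L0,L1}; idom=L1

idom(L9) = L1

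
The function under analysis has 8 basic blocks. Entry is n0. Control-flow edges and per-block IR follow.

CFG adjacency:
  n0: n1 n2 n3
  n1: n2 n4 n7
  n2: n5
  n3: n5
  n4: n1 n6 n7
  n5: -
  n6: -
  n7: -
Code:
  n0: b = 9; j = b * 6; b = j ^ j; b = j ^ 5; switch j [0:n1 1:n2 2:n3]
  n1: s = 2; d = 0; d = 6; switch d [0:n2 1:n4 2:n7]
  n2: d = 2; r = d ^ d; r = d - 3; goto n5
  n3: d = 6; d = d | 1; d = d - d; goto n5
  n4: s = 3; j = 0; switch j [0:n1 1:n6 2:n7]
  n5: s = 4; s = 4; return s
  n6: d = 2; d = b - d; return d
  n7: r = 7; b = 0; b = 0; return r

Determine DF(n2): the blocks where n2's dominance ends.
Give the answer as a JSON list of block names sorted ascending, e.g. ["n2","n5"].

Answer: ["n5"]

Working:
idom tree: n1←n0 n2←n0 n3←n0 n4←n1 n5←n0 n6←n4 n7←n1
Join-block Dom:
  n1: preds {n0,n4}: {n0} ∩ {n0,n1,n4} = {n0}; idom=n0
  n2: preds {n0,n1}: {n0} ∩ {n0,n1} = {n0}; idom=n0
  n5: preds {n2,n3}: {n0,n2} ∩ {n0,n3} = {n0}; idom=n0
  n7: preds {n1,n4}: {n0,n1} ∩ {n0,n1,n4} = {n0,n1}; idom=n1

DF walk-up:
  join n1 pred n0: · stop@n0
  join n1 pred n4: n4→n1 stop@n0
  join n2 pred n0: · stop@n0
  join n2 pred n1: n1 stop@n0
  join n5 pred n2: n2 stop@n0
  join n5 pred n3: n3 stop@n0
  join n7 pred n1: · stop@n1
  join n7 pred n4: n4 stop@n1
  DF(n0)=∅
  DF(n1)={n1,n2}
  DF(n2)={n5}
  DF(n3)={n5}
  DF(n4)={n1,n7}
  DF(n5)=∅
  DF(n6)=∅
  DF(n7)=∅

DF(n2) = ["n5"]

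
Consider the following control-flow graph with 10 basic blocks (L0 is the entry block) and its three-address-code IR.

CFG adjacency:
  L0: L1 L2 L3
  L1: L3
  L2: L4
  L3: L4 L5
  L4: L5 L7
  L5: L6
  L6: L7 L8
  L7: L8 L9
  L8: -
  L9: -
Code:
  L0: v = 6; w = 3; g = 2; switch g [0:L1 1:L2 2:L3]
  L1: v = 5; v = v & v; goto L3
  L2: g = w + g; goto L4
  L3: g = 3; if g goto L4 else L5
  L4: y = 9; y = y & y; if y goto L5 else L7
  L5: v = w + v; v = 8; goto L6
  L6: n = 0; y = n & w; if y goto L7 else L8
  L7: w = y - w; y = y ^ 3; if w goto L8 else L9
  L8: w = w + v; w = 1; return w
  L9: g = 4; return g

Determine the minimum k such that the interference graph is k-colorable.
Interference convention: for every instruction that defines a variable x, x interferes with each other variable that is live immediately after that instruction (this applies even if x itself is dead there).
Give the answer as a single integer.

def/use:
  L0: def={g,v,w} ue=∅
  L1: def={v} ue=∅
  L2: def={g} ue={g,w}
  L3: def={g} ue=∅
  L4: def={y} ue=∅
  L5: def={v} ue={v,w}
  L6: def={n,y} ue={w}
  L7: def={w,y} ue={w,y}
  L8: def={w} ue={v,w}
  L9: def={g} ue=∅

Liveness:
  live L0: ∅→{g,v,w}
  live L1: {w}→{v,w}
  live L2: {g,v,w}→{v,w}
  live L3: {v,w}→{v,w}
  live L4: {v,w}→{v,w,y}
  live L5: {v,w}→{v,w}
  live L6: {v,w}→{v,w,y}
  live L7: {v,w,y}→{v,w}
  live L8: {v,w}→∅
  live L9: ∅→∅

Interference:
  g — {v,w}
  n — {v,w}
  v — {g,n,w,y}
  w — {g,n,v,y}
  y — {v,w}

Registers:
  clique {g,v,w} ⇒ need ≥ 3
  assign g→R2 n→R2 v→R0 w→R1 y→R2 — no edge inside a register ⇒ χ ≤ 3
  χ = 3

Answer: 3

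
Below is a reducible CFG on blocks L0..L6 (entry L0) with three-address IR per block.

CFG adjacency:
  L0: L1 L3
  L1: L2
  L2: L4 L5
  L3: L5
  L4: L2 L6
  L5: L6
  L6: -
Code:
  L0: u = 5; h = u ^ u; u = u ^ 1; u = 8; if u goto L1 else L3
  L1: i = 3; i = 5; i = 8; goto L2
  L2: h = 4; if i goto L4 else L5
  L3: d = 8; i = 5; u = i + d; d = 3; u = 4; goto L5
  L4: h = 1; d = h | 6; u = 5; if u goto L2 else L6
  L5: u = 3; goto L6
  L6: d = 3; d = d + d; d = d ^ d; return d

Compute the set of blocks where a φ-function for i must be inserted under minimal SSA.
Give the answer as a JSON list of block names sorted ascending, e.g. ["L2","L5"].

idom tree: L1←L0 L2←L1 L3←L0 L4←L2 L5←L0 L6←L0
Join-block Dom:
  L2: preds {L1,L4}: {L0,L1} ∩ {L0,L1,L2,L4} = {L0,L1}; idom=L1
  L5: preds {L2,L3}: {L0,L1,L2} ∩ {L0,L3} = {L0}; idom=L0
  L6: preds {L4,L5}: {L0,L1,L2,L4} ∩ {L0,L5} = {L0}; idom=L0

DF derivation:
  join L2 pred L1: · stop@L1
  join L2 pred L4: L4→L2 stop@L1
  join L5 pred L2: L2→L1 stop@L0
  join L5 pred L3: L3 stop@L0
  join L6 pred L4: L4→L2→L1 stop@L0
  join L6 pred L5: L5 stop@L0
  DF(L0)=∅
  DF(L1)={L5,L6}
  DF(L2)={L2,L5,L6}
  DF(L3)={L5}
  DF(L4)={L2,L6}
  DF(L5)={L6}
  DF(L6)=∅

φ for i: defs {L1,L3}
  DF⁺ = {L5,L6}

Answer: ["L5", "L6"]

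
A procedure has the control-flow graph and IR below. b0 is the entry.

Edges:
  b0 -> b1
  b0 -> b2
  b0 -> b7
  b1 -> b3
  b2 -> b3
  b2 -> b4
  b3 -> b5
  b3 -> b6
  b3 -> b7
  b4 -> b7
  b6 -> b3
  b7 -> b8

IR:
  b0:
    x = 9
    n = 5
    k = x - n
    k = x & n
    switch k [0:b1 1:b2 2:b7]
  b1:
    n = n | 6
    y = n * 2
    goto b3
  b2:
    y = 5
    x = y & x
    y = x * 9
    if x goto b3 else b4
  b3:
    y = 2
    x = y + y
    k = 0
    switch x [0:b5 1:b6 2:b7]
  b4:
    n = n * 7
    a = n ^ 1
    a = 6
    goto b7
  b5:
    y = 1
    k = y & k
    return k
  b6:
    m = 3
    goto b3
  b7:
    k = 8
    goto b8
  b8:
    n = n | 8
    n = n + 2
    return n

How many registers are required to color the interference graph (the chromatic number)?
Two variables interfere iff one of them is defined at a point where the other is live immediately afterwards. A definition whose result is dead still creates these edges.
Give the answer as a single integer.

Answer: 4

Working:
def/use:
  b0 def {k,n,x} use ∅
  b1 def {n,y} use {n}
  b2 def {x,y} use {x}
  b3 def {k,x,y} use ∅
  b4 def {a,n} use {n}
  b5 def {k,y} use {k}
  b6 def {m} use ∅
  b7 def {k} use ∅
  b8 def {n} use {n}

Liveness:
  b0 li=∅ lo={n,x}
  b1 li={n} lo={n}
  b2 li={n,x} lo={n}
  b3 li={n} lo={k,n}
  b4 li={n} lo={n}
  b5 li={k} lo=∅
  b6 li={n} lo={n}
  b7 li={n} lo={n}
  b8 li={n} lo=∅

Interference:
  a↔{n}
  k↔{n,x,y}
  m↔{n}
  n↔{a,k,m,x,y}
  x↔{k,n,y}
  y↔{k,n,x}

Chromatic number:
  lower bound: {k,n,x,y} mutually conflict ⇒ χ ≥ 4
  4-colouring: c0={n}  c1={a,k,m}  c2={x}  c3={y}
  χ = 4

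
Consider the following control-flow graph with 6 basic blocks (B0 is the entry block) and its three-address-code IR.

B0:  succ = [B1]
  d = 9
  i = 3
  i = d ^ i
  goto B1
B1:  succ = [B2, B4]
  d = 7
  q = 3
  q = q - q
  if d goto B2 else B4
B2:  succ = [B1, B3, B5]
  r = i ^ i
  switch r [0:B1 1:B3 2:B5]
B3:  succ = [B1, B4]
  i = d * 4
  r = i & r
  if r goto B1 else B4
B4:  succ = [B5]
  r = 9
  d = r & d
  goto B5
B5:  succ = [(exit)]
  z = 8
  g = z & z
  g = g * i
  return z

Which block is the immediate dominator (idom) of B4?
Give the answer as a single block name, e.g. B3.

idom tree: B1←B0 B2←B1 B3←B2 B4←B1 B5←B1
Dom at joins:
  B1: preds {B0,B2,B3}: {B0} ∩ {B0,B1,B2} ∩ {B0,B1,B2,B3} = {B0}; idom=B0
  B4: preds {B1,B3}: {B0,B1} ∩ {B0,B1,B2,B3} = {B0,B1}; idom=B1
  B5: preds {B2,B4}: {B0,B1,B2} ∩ {B0,B1,B4} = {B0,B1}; idom=B1

idom(B4) = B1

Answer: B1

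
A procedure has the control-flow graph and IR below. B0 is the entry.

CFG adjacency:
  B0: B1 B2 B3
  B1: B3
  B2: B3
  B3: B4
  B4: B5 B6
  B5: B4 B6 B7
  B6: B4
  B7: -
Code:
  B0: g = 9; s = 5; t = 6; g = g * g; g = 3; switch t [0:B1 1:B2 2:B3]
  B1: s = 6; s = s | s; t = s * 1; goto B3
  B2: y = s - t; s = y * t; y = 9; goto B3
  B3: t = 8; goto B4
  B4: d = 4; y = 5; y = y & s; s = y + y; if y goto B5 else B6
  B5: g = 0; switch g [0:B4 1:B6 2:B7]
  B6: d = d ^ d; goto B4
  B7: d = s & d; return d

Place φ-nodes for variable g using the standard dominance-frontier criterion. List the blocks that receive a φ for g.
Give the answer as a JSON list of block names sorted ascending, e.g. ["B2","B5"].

idom tree: B1←B0 B2←B0 B3←B0 B4←B3 B5←B4 B6←B4 B7←B5
Dom at joins:
  B3: preds {B0,B1,B2}: {B0} ∩ {B0,B1} ∩ {B0,B2} = {B0}; idom=B0
  B4: preds {B3,B5,B6}: {B0,B3} ∩ {B0,B3,B4,B5} ∩ {B0,B3,B4,B6} = {B0,B3}; idom=B3
  B6: preds {B4,B5}: {B0,B3,B4} ∩ {B0,B3,B4,B5} = {B0,B3,B4}; idom=B4

Frontier:
  B3←B0: walk · to B0
  B3←B1: walk B1 to B0
  B3←B2: walk B2 to B0
  B4←B3: walk · to B3
  B4←B5: walk B5→B4 to B3
  B4←B6: walk B6→B4 to B3
  B6←B4: walk · to B4
  B6←B5: walk B5 to B4
  DF(B0)=∅
  DF(B1)={B3}
  DF(B2)={B3}
  DF(B3)=∅
  DF(B4)={B4}
  DF(B5)={B4,B6}
  DF(B6)={B4}
  DF(B7)=∅

φ for g: defs {B0,B5}
  DF⁺ = {B4,B6}

Answer: ["B4", "B6"]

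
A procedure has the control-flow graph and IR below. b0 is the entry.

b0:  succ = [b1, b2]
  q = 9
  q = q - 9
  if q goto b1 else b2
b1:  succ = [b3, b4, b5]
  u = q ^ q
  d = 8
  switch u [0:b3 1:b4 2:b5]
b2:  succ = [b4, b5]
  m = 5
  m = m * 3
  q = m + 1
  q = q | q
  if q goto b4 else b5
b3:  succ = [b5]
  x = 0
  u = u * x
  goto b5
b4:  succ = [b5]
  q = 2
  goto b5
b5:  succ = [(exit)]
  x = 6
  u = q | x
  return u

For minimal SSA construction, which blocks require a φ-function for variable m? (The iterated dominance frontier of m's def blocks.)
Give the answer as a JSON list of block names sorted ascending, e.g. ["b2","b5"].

idom tree: b1←b0 b2←b0 b3←b1 b4←b0 b5←b0
Dom∩ at merges:
  b4: preds {b1,b2}: {b0,b1} ∩ {b0,b2} = {b0}; idom=b0
  b5: preds {b1,b2,b3,b4}: {b0,b1} ∩ {b0,b2} ∩ {b0,b1,b3} ∩ {b0,b4} = {b0}; idom=b0

DF walk-up:
  b4←b1: walk b1 to b0
  b4←b2: walk b2 to b0
  b5←b1: walk b1 to b0
  b5←b2: walk b2 to b0
  b5←b3: walk b3→b1 to b0
  b5←b4: walk b4 to b0
  DF(b0)=∅
  DF(b1)={b4,b5}
  DF(b2)={b4,b5}
  DF(b3)={b5}
  DF(b4)={b5}
  DF(b5)=∅

φ for m: defs {b2}
  DF⁺ = {b4,b5}

Answer: ["b4", "b5"]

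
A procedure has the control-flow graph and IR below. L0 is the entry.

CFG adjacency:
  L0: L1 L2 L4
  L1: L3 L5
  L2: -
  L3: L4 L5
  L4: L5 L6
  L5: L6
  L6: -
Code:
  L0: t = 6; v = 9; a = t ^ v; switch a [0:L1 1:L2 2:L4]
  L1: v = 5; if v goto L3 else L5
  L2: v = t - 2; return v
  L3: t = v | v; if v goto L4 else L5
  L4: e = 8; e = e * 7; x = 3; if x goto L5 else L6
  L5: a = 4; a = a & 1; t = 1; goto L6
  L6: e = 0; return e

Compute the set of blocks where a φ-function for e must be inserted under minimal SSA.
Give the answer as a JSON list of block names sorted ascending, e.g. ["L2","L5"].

Answer: ["L5", "L6"]

Working:
idom tree: L1←L0 L2←L0 L3←L1 L4←L0 L5←L0 L6←L0
Dom at joins:
  L4: preds {L0,L3}: {L0} ∩ {L0,L1,L3} = {L0}; idom=L0
  L5: preds {L1,L3,L4}: {L0,L1} ∩ {L0,L1,L3} ∩ {L0,L4} = {L0}; idom=L0
  L6: preds {L4,L5}: {L0,L4} ∩ {L0,L5} = {L0}; idom=L0

DF walk-up:
  join L4 pred L0: · stop@L0
  join L4 pred L3: L3→L1 stop@L0
  join L5 pred L1: L1 stop@L0
  join L5 pred L3: L3→L1 stop@L0
  join L5 pred L4: L4 stop@L0
  join L6 pred L4: L4 stop@L0
  join L6 pred L5: L5 stop@L0
  L0: DF=∅
  L1: DF={L4,L5}
  L2: DF=∅
  L3: DF={L4,L5}
  L4: DF={L5,L6}
  L5: DF={L6}
  L6: DF=∅

φ for e: defs {L4,L6}
  DF⁺ = {L5,L6}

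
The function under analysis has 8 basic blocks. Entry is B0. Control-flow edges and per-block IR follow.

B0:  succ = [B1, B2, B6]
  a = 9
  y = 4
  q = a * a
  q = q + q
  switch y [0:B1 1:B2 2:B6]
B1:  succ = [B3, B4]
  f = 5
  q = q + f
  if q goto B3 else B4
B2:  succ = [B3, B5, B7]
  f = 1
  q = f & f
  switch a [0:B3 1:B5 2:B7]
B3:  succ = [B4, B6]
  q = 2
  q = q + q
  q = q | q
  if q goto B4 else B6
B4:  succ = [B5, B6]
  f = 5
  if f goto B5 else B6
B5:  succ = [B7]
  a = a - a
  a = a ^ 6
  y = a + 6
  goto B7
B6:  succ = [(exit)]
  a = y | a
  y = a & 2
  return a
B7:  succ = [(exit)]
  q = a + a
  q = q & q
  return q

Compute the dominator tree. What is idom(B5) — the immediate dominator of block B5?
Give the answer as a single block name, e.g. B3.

Answer: B0

Working:
idom tree: B1←B0 B2←B0 B3←B0 B4←B0 B5←B0 B6←B0 B7←B0
Dom at joins:
  B3: preds {B1,B2}: {B0,B1} ∩ {B0,B2} = {B0}; idom=B0
  B4: preds {B1,B3}: {B0,B1} ∩ {B0,B3} = {B0}; idom=B0
  B5: preds {B2,B4}: {B0,B2} ∩ {B0,B4} = {B0}; idom=B0
  B6: preds {B0,B3,B4}: {B0} ∩ {B0,B3} ∩ {B0,B4} = {B0}; idom=B0
  B7: preds {B2,B5}: {B0,B2} ∩ {B0,B5} = {B0}; idom=B0

idom(B5) = B0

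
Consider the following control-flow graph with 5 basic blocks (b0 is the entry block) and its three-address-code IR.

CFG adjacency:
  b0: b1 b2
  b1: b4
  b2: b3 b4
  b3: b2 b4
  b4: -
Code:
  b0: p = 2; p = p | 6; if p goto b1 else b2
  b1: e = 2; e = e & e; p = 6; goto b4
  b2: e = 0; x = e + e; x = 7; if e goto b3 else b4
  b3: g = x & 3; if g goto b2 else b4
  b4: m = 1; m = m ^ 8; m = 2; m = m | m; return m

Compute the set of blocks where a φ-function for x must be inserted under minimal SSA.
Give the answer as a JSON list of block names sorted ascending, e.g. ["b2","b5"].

idom tree: b1←b0 b2←b0 b3←b2 b4←b0
Join-block Dom:
  b2: preds {b0,b3}: {b0} ∩ {b0,b2,b3} = {b0}; idom=b0
  b4: preds {b1,b2,b3}: {b0,b1} ∩ {b0,b2} ∩ {b0,b2,b3} = {b0}; idom=b0

DF derivation:
  b2←b0: walk · to b0
  b2←b3: walk b3→b2 to b0
  b4←b1: walk b1 to b0
  b4←b2: walk b2 to b0
  b4←b3: walk b3→b2 to b0
  b0 → ∅
  b1 → {b4}
  b2 → {b2,b4}
  b3 → {b2,b4}
  b4 → ∅

φ for x: defs {b2}
  DF⁺ = {b2,b4}

Answer: ["b2", "b4"]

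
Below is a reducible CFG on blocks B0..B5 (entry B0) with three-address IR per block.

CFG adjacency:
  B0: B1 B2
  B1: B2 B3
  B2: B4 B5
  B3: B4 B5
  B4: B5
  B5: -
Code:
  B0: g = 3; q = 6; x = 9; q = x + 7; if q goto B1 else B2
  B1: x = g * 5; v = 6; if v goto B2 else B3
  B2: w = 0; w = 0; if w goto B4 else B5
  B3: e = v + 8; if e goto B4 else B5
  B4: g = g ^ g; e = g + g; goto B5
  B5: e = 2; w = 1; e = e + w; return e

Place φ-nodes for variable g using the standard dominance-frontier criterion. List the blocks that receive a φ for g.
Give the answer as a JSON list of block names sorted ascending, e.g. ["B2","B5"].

idom tree: B1←B0 B2←B0 B3←B1 B4←B0 B5←B0
Join-block Dom:
  B2: preds {B0,B1}: {B0} ∩ {B0,B1} = {B0}; idom=B0
  B4: preds {B2,B3}: {B0,B2} ∩ {B0,B1,B3} = {B0}; idom=B0
  B5: preds {B2,B3,B4}: {B0,B2} ∩ {B0,B1,B3} ∩ {B0,B4} = {B0}; idom=B0

Frontier:
  B2←B0: walk · to B0
  B2←B1: walk B1 to B0
  B4←B2: walk B2 to B0
  B4←B3: walk B3→B1 to B0
  B5←B2: walk B2 to B0
  B5←B3: walk B3→B1 to B0
  B5←B4: walk B4 to B0
  B0 → ∅
  B1 → {B2,B4,B5}
  B2 → {B4,B5}
  B3 → {B4,B5}
  B4 → {B5}
  B5 → ∅

φ for g: defs {B0,B4}
  DF⁺ = {B5}

Answer: ["B5"]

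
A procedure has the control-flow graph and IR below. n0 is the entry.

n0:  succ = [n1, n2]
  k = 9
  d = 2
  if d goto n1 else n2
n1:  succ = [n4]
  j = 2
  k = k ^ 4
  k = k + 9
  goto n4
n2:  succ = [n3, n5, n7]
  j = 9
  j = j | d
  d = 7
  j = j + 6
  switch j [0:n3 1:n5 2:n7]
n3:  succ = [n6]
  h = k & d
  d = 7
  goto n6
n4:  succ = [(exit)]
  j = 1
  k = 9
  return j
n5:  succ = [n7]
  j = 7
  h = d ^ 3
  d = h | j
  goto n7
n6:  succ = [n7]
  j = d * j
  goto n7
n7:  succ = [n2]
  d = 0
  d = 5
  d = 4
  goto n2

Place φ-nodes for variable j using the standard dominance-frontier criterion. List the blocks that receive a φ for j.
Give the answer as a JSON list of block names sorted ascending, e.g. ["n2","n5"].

idom tree: n1←n0 n2←n0 n3←n2 n4←n1 n5←n2 n6←n3 n7←n2
Join-block Dom:
  n2: preds {n0,n7}: {n0} ∩ {n0,n2,n7} = {n0}; idom=n0
  n7: preds {n2,n5,n6}: {n0,n2} ∩ {n0,n2,n5} ∩ {n0,n2,n3,n6} = {n0,n2}; idom=n2

DF walk-up:
  join n2 pred n0: · stop@n0
  join n2 pred n7: n7→n2 stop@n0
  join n7 pred n2: · stop@n2
  join n7 pred n5: n5 stop@n2
  join n7 pred n6: n6→n3 stop@n2
  n0: DF=∅
  n1: DF=∅
  n2: DF={n2}
  n3: DF={n7}
  n4: DF=∅
  n5: DF={n7}
  n6: DF={n7}
  n7: DF={n2}

φ for j: defs {n1,n2,n4,n5,n6}
  DF⁺ = {n2,n7}

Answer: ["n2", "n7"]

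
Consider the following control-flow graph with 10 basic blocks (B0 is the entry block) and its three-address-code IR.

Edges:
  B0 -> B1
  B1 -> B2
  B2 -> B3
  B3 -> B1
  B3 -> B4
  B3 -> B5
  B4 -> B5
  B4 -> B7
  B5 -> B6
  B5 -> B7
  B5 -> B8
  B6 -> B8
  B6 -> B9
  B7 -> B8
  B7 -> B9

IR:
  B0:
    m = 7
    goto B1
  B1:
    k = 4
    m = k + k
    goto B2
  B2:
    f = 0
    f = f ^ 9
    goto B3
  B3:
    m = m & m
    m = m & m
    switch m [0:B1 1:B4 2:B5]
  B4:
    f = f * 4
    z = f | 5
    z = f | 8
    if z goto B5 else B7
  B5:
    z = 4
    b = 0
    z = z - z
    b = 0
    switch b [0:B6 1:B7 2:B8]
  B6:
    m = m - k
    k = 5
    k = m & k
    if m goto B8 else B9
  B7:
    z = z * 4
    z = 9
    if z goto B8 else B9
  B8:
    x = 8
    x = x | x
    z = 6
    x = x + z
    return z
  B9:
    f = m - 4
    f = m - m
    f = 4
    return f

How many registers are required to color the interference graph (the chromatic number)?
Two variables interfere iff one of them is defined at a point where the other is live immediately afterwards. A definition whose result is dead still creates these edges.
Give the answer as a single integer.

Per-block:
  B0 def {m} use ∅
  B1 def {k,m} use ∅
  B2 def {f} use ∅
  B3 def {m} use {m}
  B4 def {f,z} use {f}
  B5 def {b,z} use ∅
  B6 def {k,m} use {k,m}
  B7 def {z} use {z}
  B8 def {x,z} use ∅
  B9 def {f} use {m}

Live sets:
  B0: in=∅ out=∅
  B1: in=∅ out={k,m}
  B2: in={k,m} out={f,k,m}
  B3: in={f,k,m} out={f,k,m}
  B4: in={f,k,m} out={k,m,z}
  B5: in={k,m} out={k,m,z}
  B6: in={k,m} out={m}
  B7: in={m,z} out={m}
  B8: in=∅ out=∅
  B9: in={m} out=∅

Interfere edges:
  b: {k,m,z}
  f: {k,m,z}
  k: {b,f,m,z}
  m: {b,f,k,z}
  x: {z}
  z: {b,f,k,m,x}

Registers:
  {b,k,m,z} pairwise interfere (4-clique) ⇒ χ ≥ 4
  4-colouring: c0={z}  c1={k,x}  c2={m}  c3={b,f}
  χ = 4

Answer: 4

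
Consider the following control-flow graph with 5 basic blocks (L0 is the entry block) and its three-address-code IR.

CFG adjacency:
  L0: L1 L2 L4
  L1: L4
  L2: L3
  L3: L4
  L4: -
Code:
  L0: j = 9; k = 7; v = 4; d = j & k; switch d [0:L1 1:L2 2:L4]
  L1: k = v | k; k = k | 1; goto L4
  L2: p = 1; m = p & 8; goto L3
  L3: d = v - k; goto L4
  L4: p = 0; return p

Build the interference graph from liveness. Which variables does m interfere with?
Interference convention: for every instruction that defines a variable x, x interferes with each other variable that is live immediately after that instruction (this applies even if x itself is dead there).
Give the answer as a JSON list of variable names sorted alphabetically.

Answer: ["k", "v"]

Derivation:
Block summaries:
  L0 def {d,j,k,v} use ∅
  L1 def {k} use {k,v}
  L2 def {m,p} use ∅
  L3 def {d} use {k,v}
  L4 def {p} use ∅

Live sets:
  L0 li=∅ lo={k,v}
  L1 li={k,v} lo=∅
  L2 li={k,v} lo={k,v}
  L3 li={k,v} lo=∅
  L4 li=∅ lo=∅

Interference:
  d↔{k,v}
  j↔{k,v}
  k↔{d,j,m,p,v}
  m↔{k,v}
  p↔{k,v}
  v↔{d,j,k,m,p}

N(m) = ["k", "v"]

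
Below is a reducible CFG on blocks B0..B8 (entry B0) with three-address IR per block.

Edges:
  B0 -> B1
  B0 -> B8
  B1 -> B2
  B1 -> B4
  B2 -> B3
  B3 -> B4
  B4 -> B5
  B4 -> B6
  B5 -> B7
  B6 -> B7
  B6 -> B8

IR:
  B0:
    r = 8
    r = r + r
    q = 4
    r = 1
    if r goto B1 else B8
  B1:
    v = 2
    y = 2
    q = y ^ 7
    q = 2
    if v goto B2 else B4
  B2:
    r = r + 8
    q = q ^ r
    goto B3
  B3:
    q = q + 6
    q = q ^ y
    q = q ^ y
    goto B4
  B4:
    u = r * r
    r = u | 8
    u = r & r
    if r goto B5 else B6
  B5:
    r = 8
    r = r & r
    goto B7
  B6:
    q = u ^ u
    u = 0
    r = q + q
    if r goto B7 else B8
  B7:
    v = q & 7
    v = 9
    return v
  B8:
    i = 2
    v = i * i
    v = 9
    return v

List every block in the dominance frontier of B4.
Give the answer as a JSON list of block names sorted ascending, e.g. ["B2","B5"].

Answer: ["B8"]

Analysis:
idom tree: B1←B0 B2←B1 B3←B2 B4←B1 B5←B4 B6←B4 B7←B4 B8←B0
Dom∩ at merges:
  B4: preds {B1,B3}: {B0,B1} ∩ {B0,B1,B2,B3} = {B0,B1}; idom=B1
  B7: preds {B5,B6}: {B0,B1,B4,B5} ∩ {B0,B1,B4,B6} = {B0,B1,B4}; idom=B4
  B8: preds {B0,B6}: {B0} ∩ {B0,B1,B4,B6} = {B0}; idom=B0

DF derivation:
  join B4 pred B1: · stop@B1
  join B4 pred B3: B3→B2 stop@B1
  join B7 pred B5: B5 stop@B4
  join B7 pred B6: B6 stop@B4
  join B8 pred B0: · stop@B0
  join B8 pred B6: B6→B4→B1 stop@B0
  B0: DF=∅
  B1: DF={B8}
  B2: DF={B4}
  B3: DF={B4}
  B4: DF={B8}
  B5: DF={B7}
  B6: DF={B7,B8}
  B7: DF=∅
  B8: DF=∅

DF(B4) = ["B8"]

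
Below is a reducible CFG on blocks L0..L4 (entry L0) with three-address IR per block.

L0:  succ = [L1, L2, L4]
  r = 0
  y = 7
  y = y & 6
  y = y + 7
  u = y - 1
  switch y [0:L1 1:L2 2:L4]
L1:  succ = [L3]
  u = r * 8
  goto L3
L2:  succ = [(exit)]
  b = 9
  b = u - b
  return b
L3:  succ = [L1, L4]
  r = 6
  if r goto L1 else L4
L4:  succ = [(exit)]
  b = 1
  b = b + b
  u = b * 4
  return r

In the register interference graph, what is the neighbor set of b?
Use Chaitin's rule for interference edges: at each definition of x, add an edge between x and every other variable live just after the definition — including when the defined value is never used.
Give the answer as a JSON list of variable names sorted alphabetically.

Per-block:
  L0 def {r,u,y} use ∅
  L1 def {u} use {r}
  L2 def {b} use {u}
  L3 def {r} use ∅
  L4 def {b,u} use {r}

Liveness:
  live L0: ∅→{r,u}
  live L1: {r}→∅
  live L2: {u}→∅
  live L3: ∅→{r}
  live L4: {r}→∅

Conflict graph:
  b — {r,u}
  r — {b,u,y}
  u — {b,r,y}
  y — {r,u}

N(b) = ["r", "u"]

Answer: ["r", "u"]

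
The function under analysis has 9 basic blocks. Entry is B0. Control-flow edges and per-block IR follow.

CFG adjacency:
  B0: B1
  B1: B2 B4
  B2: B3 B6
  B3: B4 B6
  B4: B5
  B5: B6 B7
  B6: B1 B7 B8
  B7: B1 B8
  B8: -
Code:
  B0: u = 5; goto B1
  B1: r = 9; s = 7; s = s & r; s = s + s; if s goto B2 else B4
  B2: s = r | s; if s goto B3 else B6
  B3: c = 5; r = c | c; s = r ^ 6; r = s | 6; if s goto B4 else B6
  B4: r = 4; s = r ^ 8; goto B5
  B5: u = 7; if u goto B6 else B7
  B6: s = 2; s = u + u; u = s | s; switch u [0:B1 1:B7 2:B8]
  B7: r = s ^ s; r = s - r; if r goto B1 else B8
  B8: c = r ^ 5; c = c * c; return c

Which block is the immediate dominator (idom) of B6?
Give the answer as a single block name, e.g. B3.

idom tree: B1←B0 B2←B1 B3←B2 B4←B1 B5←B4 B6←B1 B7←B1 B8←B1
Join-block Dom:
  B1: preds {B0,B6,B7}: {B0} ∩ {B0,B1,B6} ∩ {B0,B1,B7} = {B0}; idom=B0
  B4: preds {B1,B3}: {B0,B1} ∩ {B0,B1,B2,B3} = {B0,B1}; idom=B1
  B6: preds {B2,B3,B5}: {B0,B1,B2} ∩ {B0,B1,B2,B3} ∩ {B0,B1,B4,B5} = {B0,B1}; idom=B1
  B7: preds {B5,B6}: {B0,B1,B4,B5} ∩ {B0,B1,B6} = {B0,B1}; idom=B1
  B8: preds {B6,B7}: {B0,B1,B6} ∩ {B0,B1,B7} = {B0,B1}; idom=B1

idom(B6) = B1

Answer: B1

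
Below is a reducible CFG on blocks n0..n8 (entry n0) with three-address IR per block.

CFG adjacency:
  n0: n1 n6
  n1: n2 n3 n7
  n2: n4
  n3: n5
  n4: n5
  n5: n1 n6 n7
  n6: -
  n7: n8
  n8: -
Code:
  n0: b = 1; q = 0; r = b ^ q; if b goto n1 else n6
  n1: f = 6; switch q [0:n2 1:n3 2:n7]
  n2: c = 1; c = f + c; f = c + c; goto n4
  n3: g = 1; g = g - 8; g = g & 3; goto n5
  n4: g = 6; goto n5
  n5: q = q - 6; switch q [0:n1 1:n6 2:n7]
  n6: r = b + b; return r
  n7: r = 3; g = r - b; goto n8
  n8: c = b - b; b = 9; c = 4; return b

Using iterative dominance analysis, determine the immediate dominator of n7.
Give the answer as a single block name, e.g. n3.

idom tree: n1←n0 n2←n1 n3←n1 n4←n2 n5←n1 n6←n0 n7←n1 n8←n7
Dom∩ at merges:
  n1: preds {n0,n5}: {n0} ∩ {n0,n1,n5} = {n0}; idom=n0
  n5: preds {n3,n4}: {n0,n1,n3} ∩ {n0,n1,n2,n4} = {n0,n1}; idom=n1
  n6: preds {n0,n5}: {n0} ∩ {n0,n1,n5} = {n0}; idom=n0
  n7: preds {n1,n5}: {n0,n1} ∩ {n0,n1,n5} = {n0,n1}; idom=n1

idom(n7) = n1

Answer: n1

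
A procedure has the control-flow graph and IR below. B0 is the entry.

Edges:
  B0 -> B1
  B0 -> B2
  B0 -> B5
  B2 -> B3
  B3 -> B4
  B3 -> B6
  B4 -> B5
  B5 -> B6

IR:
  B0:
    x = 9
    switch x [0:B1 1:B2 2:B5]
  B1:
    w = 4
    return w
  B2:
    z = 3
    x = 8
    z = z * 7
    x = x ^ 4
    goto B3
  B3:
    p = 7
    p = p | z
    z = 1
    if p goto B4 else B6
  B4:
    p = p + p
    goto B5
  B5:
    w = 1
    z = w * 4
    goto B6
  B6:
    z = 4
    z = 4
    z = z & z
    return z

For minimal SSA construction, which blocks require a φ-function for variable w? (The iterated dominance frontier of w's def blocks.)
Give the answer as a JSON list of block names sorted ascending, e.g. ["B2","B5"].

idom tree: B1←B0 B2←B0 B3←B2 B4←B3 B5←B0 B6←B0
Dom∩ at merges:
  B5: preds {B0,B4}: {B0} ∩ {B0,B2,B3,B4} = {B0}; idom=B0
  B6: preds {B3,B5}: {B0,B2,B3} ∩ {B0,B5} = {B0}; idom=B0

Frontier:
  B5←B0: walk · to B0
  B5←B4: walk B4→B3→B2 to B0
  B6←B3: walk B3→B2 to B0
  B6←B5: walk B5 to B0
  B0: DF=∅
  B1: DF=∅
  B2: DF={B5,B6}
  B3: DF={B5,B6}
  B4: DF={B5}
  B5: DF={B6}
  B6: DF=∅

φ for w: defs {B1,B5}
  DF⁺ = {B6}

Answer: ["B6"]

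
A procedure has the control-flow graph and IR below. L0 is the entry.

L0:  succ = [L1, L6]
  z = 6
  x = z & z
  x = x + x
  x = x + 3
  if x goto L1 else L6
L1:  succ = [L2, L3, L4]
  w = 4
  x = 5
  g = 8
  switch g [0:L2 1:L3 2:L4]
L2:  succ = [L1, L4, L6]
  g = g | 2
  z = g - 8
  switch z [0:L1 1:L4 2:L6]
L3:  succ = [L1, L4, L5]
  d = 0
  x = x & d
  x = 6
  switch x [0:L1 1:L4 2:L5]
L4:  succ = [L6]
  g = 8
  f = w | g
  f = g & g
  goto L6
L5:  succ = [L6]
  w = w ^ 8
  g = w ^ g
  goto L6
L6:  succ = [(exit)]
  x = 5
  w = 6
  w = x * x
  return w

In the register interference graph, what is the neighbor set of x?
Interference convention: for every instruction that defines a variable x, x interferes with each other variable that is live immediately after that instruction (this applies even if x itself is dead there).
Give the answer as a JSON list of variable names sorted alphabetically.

Answer: ["d", "g", "w"]

Analysis:
Block summaries:
  L0: {x,z} / ∅
  L1: {g,w,x} / ∅
  L2: {g,z} / {g}
  L3: {d,x} / {x}
  L4: {f,g} / {w}
  L5: {g,w} / {g,w}
  L6: {w,x} / ∅

Liveness:
  L0: in=∅ out=∅
  L1: in=∅ out={g,w,x}
  L2: in={g,w} out={w}
  L3: in={g,w,x} out={g,w}
  L4: in={w} out=∅
  L5: in={g,w} out=∅
  L6: in=∅ out=∅

Interfere edges:
  d — {g,w,x}
  f — {g}
  g — {d,f,w,x}
  w — {d,g,x,z}
  x — {d,g,w}
  z — {w}

N(x) = ["d", "g", "w"]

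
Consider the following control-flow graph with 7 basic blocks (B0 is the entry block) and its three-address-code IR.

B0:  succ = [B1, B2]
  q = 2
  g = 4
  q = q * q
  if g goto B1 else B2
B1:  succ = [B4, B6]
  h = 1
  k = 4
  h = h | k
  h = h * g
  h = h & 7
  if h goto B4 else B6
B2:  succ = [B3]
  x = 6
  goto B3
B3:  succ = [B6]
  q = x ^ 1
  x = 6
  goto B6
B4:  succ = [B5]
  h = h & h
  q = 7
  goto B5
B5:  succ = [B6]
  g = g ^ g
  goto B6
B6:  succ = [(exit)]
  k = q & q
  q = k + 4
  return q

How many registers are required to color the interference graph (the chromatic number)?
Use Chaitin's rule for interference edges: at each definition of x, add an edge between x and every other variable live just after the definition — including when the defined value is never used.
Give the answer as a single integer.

Answer: 4

Analysis:
def/use:
  B0 def {g,q} use ∅
  B1 def {h,k} use {g}
  B2 def {x} use ∅
  B3 def {q,x} use {x}
  B4 def {h,q} use {h}
  B5 def {g} use {g}
  B6 def {k,q} use {q}

Live sets:
  B0: in=∅ out={g,q}
  B1: in={g,q} out={g,h,q}
  B2: in=∅ out={x}
  B3: in={x} out={q}
  B4: in={g,h} out={g,q}
  B5: in={g,q} out={q}
  B6: in={q} out=∅

Interference:
  g↔{h,k,q}
  h↔{g,k,q}
  k↔{g,h,q}
  q↔{g,h,k,x}
  x↔{q}

Registers:
  lower bound: {g,h,k,q} mutually conflict ⇒ χ ≥ 4
  assign g→R1 h→R2 k→R3 q→R0 x→R1 — no edge inside a register ⇒ χ ≤ 4
  χ = 4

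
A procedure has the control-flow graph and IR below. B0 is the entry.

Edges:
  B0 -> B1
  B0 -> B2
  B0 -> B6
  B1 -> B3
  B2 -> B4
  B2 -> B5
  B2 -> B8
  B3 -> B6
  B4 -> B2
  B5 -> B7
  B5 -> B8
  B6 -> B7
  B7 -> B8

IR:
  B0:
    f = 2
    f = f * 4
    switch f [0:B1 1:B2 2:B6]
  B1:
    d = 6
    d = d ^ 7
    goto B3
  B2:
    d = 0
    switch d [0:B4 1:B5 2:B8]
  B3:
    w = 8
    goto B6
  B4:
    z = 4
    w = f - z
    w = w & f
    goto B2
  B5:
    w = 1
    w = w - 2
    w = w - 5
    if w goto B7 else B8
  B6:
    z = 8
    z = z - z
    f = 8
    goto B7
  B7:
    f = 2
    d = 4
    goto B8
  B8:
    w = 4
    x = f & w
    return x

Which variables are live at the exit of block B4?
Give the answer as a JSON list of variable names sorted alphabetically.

Per-block:
  B0: {f} / ∅
  B1: {d} / ∅
  B2: {d} / ∅
  B3: {w} / ∅
  B4: {w,z} / {f}
  B5: {w} / ∅
  B6: {f,z} / ∅
  B7: {d,f} / ∅
  B8: {w,x} / {f}

Backward fixpoint:
  B0 li=∅ lo={f}
  B1 li=∅ lo=∅
  B2 li={f} lo={f}
  B3 li=∅ lo=∅
  B4 li={f} lo={f}
  B5 li={f} lo={f}
  B6 li=∅ lo=∅
  B7 li=∅ lo={f}
  B8 li={f} lo=∅

live-out(B4) = ["f"]

Answer: ["f"]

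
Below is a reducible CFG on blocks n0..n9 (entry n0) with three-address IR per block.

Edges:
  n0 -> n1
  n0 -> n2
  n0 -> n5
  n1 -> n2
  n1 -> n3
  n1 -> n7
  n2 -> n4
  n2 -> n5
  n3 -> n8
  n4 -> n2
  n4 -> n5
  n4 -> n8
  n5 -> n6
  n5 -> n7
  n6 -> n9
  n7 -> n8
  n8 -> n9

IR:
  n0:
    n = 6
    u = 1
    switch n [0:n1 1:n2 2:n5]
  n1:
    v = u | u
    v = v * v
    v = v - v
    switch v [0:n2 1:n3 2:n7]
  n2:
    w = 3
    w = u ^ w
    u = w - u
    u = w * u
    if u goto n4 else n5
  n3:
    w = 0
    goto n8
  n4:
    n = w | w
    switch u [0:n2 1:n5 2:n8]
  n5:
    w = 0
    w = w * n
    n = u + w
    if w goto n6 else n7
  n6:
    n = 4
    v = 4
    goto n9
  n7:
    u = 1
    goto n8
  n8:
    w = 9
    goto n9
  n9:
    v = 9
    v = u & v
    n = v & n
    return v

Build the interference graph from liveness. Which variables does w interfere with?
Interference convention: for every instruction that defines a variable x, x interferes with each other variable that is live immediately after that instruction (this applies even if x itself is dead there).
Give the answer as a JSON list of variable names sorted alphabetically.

Answer: ["n", "u"]

Derivation:
Block summaries:
  n0: def={n,u} ue=∅
  n1: def={v} ue={u}
  n2: def={u,w} ue={u}
  n3: def={w} ue=∅
  n4: def={n} ue={u,w}
  n5: def={n,w} ue={n,u}
  n6: def={n,v} ue=∅
  n7: def={u} ue=∅
  n8: def={w} ue=∅
  n9: def={n,v} ue={n,u}

Liveness:
  n0 li=∅ lo={n,u}
  n1 li={n,u} lo={n,u}
  n2 li={n,u} lo={n,u,w}
  n3 li={n,u} lo={n,u}
  n4 li={u,w} lo={n,u}
  n5 li={n,u} lo={n,u}
  n6 li={u} lo={n,u}
  n7 li={n} lo={n,u}
  n8 li={n,u} lo={n,u}
  n9 li={n,u} lo=∅

Interference:
  n↔{u,v,w}
  u↔{n,v,w}
  v↔{n,u}
  w↔{n,u}

N(w) = ["n", "u"]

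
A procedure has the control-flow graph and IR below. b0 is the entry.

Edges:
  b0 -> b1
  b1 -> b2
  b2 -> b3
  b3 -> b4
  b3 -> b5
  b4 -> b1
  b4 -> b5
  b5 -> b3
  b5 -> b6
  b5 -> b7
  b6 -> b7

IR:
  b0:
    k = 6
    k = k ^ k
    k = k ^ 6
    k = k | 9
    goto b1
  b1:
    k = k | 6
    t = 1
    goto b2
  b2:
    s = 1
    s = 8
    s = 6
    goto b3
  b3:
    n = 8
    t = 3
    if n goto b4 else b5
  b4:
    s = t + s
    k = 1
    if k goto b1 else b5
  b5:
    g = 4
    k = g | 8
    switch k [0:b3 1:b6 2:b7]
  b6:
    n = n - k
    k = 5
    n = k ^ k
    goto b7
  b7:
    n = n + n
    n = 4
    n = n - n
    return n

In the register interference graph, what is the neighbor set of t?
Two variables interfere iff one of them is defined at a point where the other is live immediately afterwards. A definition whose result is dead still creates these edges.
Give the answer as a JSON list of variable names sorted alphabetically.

Block summaries:
  b0: {k} / ∅
  b1: {k,t} / {k}
  b2: {s} / ∅
  b3: {n,t} / ∅
  b4: {k,s} / {s,t}
  b5: {g,k} / ∅
  b6: {k,n} / {k,n}
  b7: {n} / {n}

Backward fixpoint:
  b0 li=∅ lo={k}
  b1 li={k} lo=∅
  b2 li=∅ lo={s}
  b3 li={s} lo={n,s,t}
  b4 li={n,s,t} lo={k,n,s}
  b5 li={n,s} lo={k,n,s}
  b6 li={k,n} lo={n}
  b7 li={n} lo=∅

Conflict graph:
  g↔{n,s}
  k↔{n,s}
  n↔{g,k,s,t}
  s↔{g,k,n,t}
  t↔{n,s}

N(t) = ["n", "s"]

Answer: ["n", "s"]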